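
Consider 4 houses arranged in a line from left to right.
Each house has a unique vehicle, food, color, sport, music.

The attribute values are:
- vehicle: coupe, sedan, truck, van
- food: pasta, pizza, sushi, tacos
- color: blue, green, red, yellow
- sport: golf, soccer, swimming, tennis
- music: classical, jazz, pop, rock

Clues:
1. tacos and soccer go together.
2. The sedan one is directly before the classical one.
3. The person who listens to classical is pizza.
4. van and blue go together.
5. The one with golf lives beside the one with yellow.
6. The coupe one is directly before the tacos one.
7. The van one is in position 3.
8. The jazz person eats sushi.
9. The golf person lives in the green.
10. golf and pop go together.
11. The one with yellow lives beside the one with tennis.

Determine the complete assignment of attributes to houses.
Solution:

House | Vehicle | Food | Color | Sport | Music
----------------------------------------------
  1   | coupe | pasta | green | golf | pop
  2   | sedan | tacos | yellow | soccer | rock
  3   | van | pizza | blue | tennis | classical
  4   | truck | sushi | red | swimming | jazz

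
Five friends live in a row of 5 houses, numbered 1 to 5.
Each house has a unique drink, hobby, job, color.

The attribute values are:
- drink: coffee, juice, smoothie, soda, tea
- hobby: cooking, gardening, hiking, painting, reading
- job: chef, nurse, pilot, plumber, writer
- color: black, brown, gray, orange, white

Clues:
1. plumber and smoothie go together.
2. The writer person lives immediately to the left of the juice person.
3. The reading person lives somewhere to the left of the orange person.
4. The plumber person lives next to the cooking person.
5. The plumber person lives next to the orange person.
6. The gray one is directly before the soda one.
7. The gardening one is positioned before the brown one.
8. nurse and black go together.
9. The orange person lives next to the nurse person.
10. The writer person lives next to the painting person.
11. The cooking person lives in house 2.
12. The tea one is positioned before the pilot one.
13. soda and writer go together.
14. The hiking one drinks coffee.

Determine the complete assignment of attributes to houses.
Solution:

House | Drink | Hobby | Job | Color
-----------------------------------
  1   | smoothie | reading | plumber | gray
  2   | soda | cooking | writer | orange
  3   | juice | painting | nurse | black
  4   | tea | gardening | chef | white
  5   | coffee | hiking | pilot | brown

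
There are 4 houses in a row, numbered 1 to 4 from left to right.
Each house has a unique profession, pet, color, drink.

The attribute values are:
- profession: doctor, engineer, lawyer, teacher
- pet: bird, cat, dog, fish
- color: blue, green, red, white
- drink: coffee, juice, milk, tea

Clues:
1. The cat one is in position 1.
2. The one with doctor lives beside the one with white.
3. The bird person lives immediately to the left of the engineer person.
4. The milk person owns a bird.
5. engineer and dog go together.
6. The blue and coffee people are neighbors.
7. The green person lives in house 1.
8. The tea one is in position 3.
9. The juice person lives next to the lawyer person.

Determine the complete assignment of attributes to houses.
Solution:

House | Profession | Pet | Color | Drink
----------------------------------------
  1   | doctor | cat | green | juice
  2   | lawyer | bird | white | milk
  3   | engineer | dog | blue | tea
  4   | teacher | fish | red | coffee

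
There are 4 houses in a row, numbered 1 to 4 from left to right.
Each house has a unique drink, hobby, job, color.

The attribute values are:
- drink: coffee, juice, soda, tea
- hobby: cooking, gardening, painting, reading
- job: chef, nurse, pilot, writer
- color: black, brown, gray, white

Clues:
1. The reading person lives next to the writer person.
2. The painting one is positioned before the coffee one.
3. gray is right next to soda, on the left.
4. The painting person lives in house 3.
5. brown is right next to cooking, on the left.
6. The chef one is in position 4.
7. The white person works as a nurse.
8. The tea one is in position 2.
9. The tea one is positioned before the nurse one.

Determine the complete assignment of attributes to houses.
Solution:

House | Drink | Hobby | Job | Color
-----------------------------------
  1   | juice | reading | pilot | brown
  2   | tea | cooking | writer | gray
  3   | soda | painting | nurse | white
  4   | coffee | gardening | chef | black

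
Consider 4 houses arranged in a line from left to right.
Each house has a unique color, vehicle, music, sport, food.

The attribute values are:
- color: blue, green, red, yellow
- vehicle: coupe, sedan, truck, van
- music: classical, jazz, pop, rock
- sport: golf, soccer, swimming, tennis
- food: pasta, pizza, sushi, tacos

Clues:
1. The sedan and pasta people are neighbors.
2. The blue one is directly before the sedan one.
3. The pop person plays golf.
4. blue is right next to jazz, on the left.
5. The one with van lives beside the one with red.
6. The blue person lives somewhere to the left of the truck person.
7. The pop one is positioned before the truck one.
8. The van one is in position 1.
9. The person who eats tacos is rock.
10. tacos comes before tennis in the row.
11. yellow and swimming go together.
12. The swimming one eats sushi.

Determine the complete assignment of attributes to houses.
Solution:

House | Color | Vehicle | Music | Sport | Food
----------------------------------------------
  1   | blue | van | rock | soccer | tacos
  2   | red | sedan | jazz | tennis | pizza
  3   | green | coupe | pop | golf | pasta
  4   | yellow | truck | classical | swimming | sushi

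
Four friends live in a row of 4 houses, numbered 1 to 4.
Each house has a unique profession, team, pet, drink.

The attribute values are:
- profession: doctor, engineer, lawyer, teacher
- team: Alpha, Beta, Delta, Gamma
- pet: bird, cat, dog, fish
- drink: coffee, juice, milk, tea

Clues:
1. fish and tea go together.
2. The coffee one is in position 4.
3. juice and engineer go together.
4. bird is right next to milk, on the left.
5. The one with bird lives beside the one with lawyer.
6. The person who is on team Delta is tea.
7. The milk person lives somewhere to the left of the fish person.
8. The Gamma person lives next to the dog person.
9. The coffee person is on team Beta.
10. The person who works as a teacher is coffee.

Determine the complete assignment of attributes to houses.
Solution:

House | Profession | Team | Pet | Drink
---------------------------------------
  1   | engineer | Gamma | bird | juice
  2   | lawyer | Alpha | dog | milk
  3   | doctor | Delta | fish | tea
  4   | teacher | Beta | cat | coffee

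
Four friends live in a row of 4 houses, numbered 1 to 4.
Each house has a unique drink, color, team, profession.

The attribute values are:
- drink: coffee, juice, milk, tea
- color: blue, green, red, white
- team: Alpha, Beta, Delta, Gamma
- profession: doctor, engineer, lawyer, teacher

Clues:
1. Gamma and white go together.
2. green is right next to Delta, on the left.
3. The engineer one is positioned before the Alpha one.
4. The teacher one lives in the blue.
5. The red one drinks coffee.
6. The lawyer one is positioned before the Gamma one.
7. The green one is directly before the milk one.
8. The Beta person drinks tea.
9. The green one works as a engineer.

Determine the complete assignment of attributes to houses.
Solution:

House | Drink | Color | Team | Profession
-----------------------------------------
  1   | tea | green | Beta | engineer
  2   | milk | blue | Delta | teacher
  3   | coffee | red | Alpha | lawyer
  4   | juice | white | Gamma | doctor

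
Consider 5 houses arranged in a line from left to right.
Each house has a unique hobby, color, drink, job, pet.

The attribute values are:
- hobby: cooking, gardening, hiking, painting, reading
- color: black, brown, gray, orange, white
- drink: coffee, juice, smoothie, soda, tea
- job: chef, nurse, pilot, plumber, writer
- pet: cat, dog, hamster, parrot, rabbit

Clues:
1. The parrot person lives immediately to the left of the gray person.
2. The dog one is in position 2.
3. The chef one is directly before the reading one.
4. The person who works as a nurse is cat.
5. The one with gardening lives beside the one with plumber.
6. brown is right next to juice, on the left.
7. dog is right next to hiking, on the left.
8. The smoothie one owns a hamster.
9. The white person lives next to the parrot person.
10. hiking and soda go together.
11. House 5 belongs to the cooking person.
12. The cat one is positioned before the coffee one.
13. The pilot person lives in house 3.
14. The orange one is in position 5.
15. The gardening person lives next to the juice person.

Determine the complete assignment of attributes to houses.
Solution:

House | Hobby | Color | Drink | Job | Pet
-----------------------------------------
  1   | gardening | brown | smoothie | chef | hamster
  2   | reading | white | juice | plumber | dog
  3   | hiking | black | soda | pilot | parrot
  4   | painting | gray | tea | nurse | cat
  5   | cooking | orange | coffee | writer | rabbit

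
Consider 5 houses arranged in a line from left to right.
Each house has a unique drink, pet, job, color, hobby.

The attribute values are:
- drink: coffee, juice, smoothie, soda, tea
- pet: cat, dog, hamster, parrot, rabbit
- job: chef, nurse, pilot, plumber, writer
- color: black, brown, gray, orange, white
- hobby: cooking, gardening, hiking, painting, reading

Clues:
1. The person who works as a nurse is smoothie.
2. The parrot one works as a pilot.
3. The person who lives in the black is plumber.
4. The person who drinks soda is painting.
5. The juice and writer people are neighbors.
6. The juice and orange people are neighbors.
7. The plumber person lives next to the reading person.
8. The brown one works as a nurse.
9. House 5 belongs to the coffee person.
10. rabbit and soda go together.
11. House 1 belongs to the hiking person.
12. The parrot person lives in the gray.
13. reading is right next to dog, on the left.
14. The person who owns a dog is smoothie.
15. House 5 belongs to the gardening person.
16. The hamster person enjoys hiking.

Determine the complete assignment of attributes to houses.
Solution:

House | Drink | Pet | Job | Color | Hobby
-----------------------------------------
  1   | juice | hamster | plumber | black | hiking
  2   | tea | cat | writer | orange | reading
  3   | smoothie | dog | nurse | brown | cooking
  4   | soda | rabbit | chef | white | painting
  5   | coffee | parrot | pilot | gray | gardening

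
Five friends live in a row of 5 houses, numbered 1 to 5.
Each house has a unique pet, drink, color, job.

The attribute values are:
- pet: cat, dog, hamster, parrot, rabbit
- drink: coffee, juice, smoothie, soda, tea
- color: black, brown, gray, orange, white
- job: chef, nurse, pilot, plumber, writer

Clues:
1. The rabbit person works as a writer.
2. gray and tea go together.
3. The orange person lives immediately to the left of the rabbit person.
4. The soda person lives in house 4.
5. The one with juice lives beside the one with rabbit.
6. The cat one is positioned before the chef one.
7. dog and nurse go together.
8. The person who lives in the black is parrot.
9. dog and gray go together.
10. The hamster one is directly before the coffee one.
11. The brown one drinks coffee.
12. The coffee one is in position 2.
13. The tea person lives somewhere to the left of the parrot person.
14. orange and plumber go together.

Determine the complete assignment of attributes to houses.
Solution:

House | Pet | Drink | Color | Job
---------------------------------
  1   | hamster | juice | orange | plumber
  2   | rabbit | coffee | brown | writer
  3   | dog | tea | gray | nurse
  4   | cat | soda | white | pilot
  5   | parrot | smoothie | black | chef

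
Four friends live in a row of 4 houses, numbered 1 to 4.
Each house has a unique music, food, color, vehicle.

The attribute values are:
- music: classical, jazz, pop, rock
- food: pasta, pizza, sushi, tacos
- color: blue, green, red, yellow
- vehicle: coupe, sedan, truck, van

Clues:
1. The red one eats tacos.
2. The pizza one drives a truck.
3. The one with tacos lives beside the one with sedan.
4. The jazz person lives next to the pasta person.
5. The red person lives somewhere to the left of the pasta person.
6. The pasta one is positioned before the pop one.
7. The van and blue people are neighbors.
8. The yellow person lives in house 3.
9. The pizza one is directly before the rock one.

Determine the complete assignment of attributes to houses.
Solution:

House | Music | Food | Color | Vehicle
--------------------------------------
  1   | jazz | tacos | red | van
  2   | classical | pasta | blue | sedan
  3   | pop | pizza | yellow | truck
  4   | rock | sushi | green | coupe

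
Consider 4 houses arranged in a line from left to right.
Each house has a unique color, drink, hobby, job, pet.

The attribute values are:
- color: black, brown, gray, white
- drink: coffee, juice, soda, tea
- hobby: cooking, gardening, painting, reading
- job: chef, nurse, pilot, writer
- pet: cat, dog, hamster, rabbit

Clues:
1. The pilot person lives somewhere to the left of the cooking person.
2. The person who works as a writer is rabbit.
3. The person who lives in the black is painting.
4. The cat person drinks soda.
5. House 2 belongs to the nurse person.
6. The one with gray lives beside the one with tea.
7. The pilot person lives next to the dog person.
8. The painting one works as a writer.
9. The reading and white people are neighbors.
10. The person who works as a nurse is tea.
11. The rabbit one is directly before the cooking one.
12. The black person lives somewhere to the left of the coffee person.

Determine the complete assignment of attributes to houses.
Solution:

House | Color | Drink | Hobby | Job | Pet
-----------------------------------------
  1   | gray | soda | reading | pilot | cat
  2   | white | tea | gardening | nurse | dog
  3   | black | juice | painting | writer | rabbit
  4   | brown | coffee | cooking | chef | hamster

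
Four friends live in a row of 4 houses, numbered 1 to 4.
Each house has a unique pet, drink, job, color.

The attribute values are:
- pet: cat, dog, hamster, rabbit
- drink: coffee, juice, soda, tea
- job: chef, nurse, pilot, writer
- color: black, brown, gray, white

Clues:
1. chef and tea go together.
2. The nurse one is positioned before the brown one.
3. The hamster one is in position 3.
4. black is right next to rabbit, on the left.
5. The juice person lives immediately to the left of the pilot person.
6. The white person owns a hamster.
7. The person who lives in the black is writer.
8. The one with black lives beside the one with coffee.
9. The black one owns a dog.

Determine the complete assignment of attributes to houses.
Solution:

House | Pet | Drink | Job | Color
---------------------------------
  1   | dog | juice | writer | black
  2   | rabbit | coffee | pilot | gray
  3   | hamster | soda | nurse | white
  4   | cat | tea | chef | brown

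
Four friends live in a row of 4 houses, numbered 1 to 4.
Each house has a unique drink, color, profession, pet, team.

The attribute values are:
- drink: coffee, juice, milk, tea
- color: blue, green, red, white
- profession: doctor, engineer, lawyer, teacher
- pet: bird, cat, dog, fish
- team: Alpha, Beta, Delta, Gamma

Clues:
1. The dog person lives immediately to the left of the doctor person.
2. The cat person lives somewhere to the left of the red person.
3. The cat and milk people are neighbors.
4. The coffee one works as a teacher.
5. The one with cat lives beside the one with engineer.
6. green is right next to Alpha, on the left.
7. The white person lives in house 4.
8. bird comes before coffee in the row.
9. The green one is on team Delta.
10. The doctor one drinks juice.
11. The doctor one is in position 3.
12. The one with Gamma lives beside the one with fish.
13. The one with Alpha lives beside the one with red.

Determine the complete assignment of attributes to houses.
Solution:

House | Drink | Color | Profession | Pet | Team
-----------------------------------------------
  1   | tea | green | lawyer | cat | Delta
  2   | milk | blue | engineer | dog | Alpha
  3   | juice | red | doctor | bird | Gamma
  4   | coffee | white | teacher | fish | Beta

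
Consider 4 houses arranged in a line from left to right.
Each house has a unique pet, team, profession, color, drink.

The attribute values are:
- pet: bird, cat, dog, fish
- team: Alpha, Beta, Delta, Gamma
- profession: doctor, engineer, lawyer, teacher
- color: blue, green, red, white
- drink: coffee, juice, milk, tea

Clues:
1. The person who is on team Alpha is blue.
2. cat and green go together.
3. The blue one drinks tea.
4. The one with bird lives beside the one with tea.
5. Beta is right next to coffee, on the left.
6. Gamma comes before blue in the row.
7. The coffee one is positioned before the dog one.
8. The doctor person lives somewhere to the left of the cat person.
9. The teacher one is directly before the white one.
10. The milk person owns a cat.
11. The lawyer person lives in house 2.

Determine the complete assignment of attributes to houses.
Solution:

House | Pet | Team | Profession | Color | Drink
-----------------------------------------------
  1   | fish | Beta | teacher | red | juice
  2   | bird | Gamma | lawyer | white | coffee
  3   | dog | Alpha | doctor | blue | tea
  4   | cat | Delta | engineer | green | milk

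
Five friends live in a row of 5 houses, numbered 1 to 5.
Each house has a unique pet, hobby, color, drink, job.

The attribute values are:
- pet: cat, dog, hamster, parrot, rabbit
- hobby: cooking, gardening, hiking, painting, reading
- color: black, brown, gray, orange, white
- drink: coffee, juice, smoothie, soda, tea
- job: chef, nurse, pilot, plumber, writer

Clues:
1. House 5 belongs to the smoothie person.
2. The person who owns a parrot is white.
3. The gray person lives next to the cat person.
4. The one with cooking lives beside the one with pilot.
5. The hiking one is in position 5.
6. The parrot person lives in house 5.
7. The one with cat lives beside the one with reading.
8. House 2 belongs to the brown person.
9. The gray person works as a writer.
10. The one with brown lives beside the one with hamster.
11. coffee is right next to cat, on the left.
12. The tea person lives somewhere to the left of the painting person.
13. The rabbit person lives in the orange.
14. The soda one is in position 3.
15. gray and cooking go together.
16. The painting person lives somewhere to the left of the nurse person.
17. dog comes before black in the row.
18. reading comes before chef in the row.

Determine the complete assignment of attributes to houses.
Solution:

House | Pet | Hobby | Color | Drink | Job
-----------------------------------------
  1   | dog | cooking | gray | coffee | writer
  2   | cat | gardening | brown | tea | pilot
  3   | hamster | reading | black | soda | plumber
  4   | rabbit | painting | orange | juice | chef
  5   | parrot | hiking | white | smoothie | nurse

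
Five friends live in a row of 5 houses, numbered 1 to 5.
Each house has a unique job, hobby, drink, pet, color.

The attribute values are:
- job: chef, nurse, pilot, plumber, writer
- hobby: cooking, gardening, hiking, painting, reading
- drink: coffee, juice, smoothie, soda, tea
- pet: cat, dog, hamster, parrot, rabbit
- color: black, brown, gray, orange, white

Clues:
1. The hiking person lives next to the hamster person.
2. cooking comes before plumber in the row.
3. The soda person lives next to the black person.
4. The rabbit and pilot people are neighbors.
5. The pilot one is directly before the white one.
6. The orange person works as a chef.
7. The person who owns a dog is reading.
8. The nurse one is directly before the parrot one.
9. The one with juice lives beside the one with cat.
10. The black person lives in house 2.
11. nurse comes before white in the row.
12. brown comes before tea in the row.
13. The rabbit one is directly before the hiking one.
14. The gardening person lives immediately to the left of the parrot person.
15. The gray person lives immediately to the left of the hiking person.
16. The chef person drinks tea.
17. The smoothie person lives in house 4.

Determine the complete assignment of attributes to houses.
Solution:

House | Job | Hobby | Drink | Pet | Color
-----------------------------------------
  1   | nurse | gardening | soda | rabbit | gray
  2   | pilot | hiking | coffee | parrot | black
  3   | writer | cooking | juice | hamster | white
  4   | plumber | painting | smoothie | cat | brown
  5   | chef | reading | tea | dog | orange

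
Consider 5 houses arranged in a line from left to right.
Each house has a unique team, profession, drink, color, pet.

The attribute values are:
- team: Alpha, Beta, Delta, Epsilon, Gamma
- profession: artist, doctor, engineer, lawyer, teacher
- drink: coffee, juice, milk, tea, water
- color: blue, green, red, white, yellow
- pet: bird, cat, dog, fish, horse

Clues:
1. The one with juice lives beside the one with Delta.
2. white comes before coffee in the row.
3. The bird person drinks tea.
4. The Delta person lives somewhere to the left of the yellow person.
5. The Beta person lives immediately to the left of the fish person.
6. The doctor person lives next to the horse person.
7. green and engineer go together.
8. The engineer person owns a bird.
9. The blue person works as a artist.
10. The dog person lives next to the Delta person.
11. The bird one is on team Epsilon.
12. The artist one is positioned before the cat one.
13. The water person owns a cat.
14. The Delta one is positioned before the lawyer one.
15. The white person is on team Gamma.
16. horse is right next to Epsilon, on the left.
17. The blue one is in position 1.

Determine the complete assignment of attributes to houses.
Solution:

House | Team | Profession | Drink | Color | Pet
-----------------------------------------------
  1   | Beta | artist | juice | blue | dog
  2   | Delta | teacher | milk | red | fish
  3   | Gamma | doctor | water | white | cat
  4   | Alpha | lawyer | coffee | yellow | horse
  5   | Epsilon | engineer | tea | green | bird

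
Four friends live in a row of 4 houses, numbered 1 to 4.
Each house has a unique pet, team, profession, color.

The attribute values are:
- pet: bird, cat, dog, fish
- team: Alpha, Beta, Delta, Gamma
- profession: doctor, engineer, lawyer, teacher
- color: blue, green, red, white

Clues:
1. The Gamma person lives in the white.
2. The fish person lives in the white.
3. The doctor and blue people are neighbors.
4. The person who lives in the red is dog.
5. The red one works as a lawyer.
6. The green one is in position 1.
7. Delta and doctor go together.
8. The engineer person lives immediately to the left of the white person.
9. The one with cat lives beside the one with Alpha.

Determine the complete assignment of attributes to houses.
Solution:

House | Pet | Team | Profession | Color
---------------------------------------
  1   | cat | Delta | doctor | green
  2   | bird | Alpha | engineer | blue
  3   | fish | Gamma | teacher | white
  4   | dog | Beta | lawyer | red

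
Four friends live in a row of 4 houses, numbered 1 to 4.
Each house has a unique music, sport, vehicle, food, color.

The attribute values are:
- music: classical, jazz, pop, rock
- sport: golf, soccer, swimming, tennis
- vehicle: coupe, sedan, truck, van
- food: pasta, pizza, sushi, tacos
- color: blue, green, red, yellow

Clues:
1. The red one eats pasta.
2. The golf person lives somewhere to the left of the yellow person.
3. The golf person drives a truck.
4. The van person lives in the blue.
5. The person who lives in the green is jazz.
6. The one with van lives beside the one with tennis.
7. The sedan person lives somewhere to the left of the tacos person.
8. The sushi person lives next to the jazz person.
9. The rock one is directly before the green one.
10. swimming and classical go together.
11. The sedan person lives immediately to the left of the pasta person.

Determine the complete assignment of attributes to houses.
Solution:

House | Music | Sport | Vehicle | Food | Color
----------------------------------------------
  1   | rock | soccer | van | sushi | blue
  2   | jazz | tennis | sedan | pizza | green
  3   | pop | golf | truck | pasta | red
  4   | classical | swimming | coupe | tacos | yellow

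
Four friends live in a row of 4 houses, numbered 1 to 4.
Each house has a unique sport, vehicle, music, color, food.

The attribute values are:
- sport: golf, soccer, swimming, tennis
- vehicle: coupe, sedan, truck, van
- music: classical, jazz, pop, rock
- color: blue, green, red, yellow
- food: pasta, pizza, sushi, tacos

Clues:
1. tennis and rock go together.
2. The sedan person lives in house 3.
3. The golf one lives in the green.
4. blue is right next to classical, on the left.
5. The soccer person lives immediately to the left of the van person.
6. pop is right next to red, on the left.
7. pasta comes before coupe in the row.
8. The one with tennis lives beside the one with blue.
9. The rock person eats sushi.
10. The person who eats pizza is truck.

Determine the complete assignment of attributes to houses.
Solution:

House | Sport | Vehicle | Music | Color | Food
----------------------------------------------
  1   | soccer | truck | pop | yellow | pizza
  2   | tennis | van | rock | red | sushi
  3   | swimming | sedan | jazz | blue | pasta
  4   | golf | coupe | classical | green | tacos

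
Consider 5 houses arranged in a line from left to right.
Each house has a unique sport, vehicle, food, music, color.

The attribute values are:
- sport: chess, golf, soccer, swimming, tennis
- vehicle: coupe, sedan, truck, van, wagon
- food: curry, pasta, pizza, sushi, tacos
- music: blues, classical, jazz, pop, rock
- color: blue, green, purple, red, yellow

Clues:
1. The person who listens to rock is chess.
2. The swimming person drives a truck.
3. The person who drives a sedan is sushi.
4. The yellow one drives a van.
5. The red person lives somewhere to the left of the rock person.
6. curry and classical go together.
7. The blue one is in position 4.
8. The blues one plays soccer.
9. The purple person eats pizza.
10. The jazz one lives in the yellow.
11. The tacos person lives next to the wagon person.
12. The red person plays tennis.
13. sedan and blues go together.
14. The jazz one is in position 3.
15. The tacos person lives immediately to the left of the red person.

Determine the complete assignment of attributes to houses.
Solution:

House | Sport | Vehicle | Food | Music | Color
----------------------------------------------
  1   | swimming | truck | tacos | pop | green
  2   | tennis | wagon | curry | classical | red
  3   | golf | van | pasta | jazz | yellow
  4   | soccer | sedan | sushi | blues | blue
  5   | chess | coupe | pizza | rock | purple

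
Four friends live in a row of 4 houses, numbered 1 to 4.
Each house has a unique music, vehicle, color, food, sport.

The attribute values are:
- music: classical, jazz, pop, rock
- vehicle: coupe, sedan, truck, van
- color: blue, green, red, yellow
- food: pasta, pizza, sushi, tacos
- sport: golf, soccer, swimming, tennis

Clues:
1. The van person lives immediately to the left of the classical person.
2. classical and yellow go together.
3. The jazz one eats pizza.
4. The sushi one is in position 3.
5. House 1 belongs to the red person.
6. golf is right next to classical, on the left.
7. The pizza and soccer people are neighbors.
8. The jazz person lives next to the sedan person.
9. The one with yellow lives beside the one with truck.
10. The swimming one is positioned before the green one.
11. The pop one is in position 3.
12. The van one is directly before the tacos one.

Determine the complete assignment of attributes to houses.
Solution:

House | Music | Vehicle | Color | Food | Sport
----------------------------------------------
  1   | jazz | van | red | pizza | golf
  2   | classical | sedan | yellow | tacos | soccer
  3   | pop | truck | blue | sushi | swimming
  4   | rock | coupe | green | pasta | tennis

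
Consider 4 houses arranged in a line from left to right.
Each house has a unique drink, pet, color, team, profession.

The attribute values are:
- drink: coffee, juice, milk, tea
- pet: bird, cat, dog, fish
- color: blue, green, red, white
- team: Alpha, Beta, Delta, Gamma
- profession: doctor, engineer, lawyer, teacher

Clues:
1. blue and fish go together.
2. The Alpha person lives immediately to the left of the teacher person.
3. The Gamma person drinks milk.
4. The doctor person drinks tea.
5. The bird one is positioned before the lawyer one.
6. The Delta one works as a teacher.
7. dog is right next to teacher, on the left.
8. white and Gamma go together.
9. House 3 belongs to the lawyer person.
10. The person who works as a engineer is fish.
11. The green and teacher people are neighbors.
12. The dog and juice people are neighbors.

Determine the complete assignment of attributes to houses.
Solution:

House | Drink | Pet | Color | Team | Profession
-----------------------------------------------
  1   | tea | dog | green | Alpha | doctor
  2   | juice | bird | red | Delta | teacher
  3   | milk | cat | white | Gamma | lawyer
  4   | coffee | fish | blue | Beta | engineer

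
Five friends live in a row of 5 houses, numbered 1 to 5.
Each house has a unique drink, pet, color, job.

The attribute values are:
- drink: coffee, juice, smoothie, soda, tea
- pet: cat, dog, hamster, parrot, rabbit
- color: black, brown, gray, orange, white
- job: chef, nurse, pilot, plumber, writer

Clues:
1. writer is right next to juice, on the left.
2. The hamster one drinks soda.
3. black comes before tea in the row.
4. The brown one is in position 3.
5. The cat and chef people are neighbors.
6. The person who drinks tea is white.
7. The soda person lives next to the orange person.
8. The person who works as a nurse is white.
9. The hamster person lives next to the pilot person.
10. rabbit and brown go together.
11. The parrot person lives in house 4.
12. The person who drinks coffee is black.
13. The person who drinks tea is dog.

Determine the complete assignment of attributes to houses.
Solution:

House | Drink | Pet | Color | Job
---------------------------------
  1   | soda | hamster | gray | writer
  2   | juice | cat | orange | pilot
  3   | smoothie | rabbit | brown | chef
  4   | coffee | parrot | black | plumber
  5   | tea | dog | white | nurse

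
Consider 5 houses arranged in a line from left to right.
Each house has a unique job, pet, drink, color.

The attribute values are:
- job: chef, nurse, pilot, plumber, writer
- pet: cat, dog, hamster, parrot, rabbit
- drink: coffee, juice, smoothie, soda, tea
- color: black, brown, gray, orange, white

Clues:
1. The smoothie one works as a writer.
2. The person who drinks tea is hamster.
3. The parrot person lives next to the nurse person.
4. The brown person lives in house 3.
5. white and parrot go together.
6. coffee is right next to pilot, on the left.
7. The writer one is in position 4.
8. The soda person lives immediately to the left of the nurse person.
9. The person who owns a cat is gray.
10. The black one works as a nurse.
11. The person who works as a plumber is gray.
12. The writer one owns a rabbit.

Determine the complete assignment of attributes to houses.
Solution:

House | Job | Pet | Drink | Color
---------------------------------
  1   | chef | parrot | soda | white
  2   | nurse | dog | coffee | black
  3   | pilot | hamster | tea | brown
  4   | writer | rabbit | smoothie | orange
  5   | plumber | cat | juice | gray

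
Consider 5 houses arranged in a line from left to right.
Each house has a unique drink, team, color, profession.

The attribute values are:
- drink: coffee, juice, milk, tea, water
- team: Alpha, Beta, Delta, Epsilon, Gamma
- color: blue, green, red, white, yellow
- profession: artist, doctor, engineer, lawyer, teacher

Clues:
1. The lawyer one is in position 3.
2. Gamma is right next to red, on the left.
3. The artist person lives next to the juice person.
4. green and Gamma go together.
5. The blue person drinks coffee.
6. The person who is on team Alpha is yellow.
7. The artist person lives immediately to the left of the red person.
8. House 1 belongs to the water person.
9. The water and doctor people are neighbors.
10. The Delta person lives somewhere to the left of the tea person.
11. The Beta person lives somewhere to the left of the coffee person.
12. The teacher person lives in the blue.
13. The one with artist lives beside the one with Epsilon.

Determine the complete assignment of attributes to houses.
Solution:

House | Drink | Team | Color | Profession
-----------------------------------------
  1   | water | Gamma | green | artist
  2   | juice | Epsilon | red | doctor
  3   | milk | Beta | white | lawyer
  4   | coffee | Delta | blue | teacher
  5   | tea | Alpha | yellow | engineer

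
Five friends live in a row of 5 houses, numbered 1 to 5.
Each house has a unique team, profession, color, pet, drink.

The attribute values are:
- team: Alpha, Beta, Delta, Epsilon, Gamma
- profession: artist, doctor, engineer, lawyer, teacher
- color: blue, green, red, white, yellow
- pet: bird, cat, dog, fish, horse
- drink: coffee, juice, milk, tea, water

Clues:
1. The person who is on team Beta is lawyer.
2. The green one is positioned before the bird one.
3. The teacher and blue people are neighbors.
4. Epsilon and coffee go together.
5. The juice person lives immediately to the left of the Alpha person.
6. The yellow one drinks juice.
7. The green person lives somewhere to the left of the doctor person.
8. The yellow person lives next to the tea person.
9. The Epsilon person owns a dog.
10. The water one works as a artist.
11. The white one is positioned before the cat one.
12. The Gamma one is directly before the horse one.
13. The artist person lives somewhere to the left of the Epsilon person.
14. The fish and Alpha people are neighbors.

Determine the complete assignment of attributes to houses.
Solution:

House | Team | Profession | Color | Pet | Drink
-----------------------------------------------
  1   | Gamma | engineer | yellow | fish | juice
  2   | Alpha | teacher | green | horse | tea
  3   | Delta | artist | blue | bird | water
  4   | Epsilon | doctor | white | dog | coffee
  5   | Beta | lawyer | red | cat | milk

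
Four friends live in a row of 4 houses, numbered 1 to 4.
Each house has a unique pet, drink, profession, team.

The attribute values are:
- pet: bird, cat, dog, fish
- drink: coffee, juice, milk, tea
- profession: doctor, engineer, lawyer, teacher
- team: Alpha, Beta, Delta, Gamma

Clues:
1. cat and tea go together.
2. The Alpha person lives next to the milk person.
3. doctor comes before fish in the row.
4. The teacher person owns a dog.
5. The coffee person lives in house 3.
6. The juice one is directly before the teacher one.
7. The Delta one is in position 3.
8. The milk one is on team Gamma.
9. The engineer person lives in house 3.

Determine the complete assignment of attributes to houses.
Solution:

House | Pet | Drink | Profession | Team
---------------------------------------
  1   | bird | juice | doctor | Alpha
  2   | dog | milk | teacher | Gamma
  3   | fish | coffee | engineer | Delta
  4   | cat | tea | lawyer | Beta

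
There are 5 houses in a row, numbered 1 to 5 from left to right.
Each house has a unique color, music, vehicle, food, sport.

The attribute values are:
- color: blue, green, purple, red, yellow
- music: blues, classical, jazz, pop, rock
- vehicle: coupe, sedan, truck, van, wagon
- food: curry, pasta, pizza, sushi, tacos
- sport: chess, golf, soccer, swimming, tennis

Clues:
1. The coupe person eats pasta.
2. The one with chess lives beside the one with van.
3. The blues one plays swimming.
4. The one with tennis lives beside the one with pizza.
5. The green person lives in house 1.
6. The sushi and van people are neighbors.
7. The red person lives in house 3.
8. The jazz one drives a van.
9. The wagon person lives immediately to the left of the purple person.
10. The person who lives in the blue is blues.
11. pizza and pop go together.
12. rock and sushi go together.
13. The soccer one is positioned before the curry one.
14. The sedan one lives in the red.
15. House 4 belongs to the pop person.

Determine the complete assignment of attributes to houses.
Solution:

House | Color | Music | Vehicle | Food | Sport
----------------------------------------------
  1   | green | rock | wagon | sushi | chess
  2   | purple | jazz | van | tacos | soccer
  3   | red | classical | sedan | curry | tennis
  4   | yellow | pop | truck | pizza | golf
  5   | blue | blues | coupe | pasta | swimming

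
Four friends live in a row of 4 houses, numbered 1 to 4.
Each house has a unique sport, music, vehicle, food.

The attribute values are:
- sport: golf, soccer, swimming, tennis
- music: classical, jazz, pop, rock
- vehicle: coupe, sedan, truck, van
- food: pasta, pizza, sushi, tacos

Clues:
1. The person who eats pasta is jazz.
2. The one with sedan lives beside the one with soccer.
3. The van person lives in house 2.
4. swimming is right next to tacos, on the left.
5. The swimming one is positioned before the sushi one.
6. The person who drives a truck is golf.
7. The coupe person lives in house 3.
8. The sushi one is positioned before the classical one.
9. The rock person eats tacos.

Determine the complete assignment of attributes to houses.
Solution:

House | Sport | Music | Vehicle | Food
--------------------------------------
  1   | swimming | jazz | sedan | pasta
  2   | soccer | rock | van | tacos
  3   | tennis | pop | coupe | sushi
  4   | golf | classical | truck | pizza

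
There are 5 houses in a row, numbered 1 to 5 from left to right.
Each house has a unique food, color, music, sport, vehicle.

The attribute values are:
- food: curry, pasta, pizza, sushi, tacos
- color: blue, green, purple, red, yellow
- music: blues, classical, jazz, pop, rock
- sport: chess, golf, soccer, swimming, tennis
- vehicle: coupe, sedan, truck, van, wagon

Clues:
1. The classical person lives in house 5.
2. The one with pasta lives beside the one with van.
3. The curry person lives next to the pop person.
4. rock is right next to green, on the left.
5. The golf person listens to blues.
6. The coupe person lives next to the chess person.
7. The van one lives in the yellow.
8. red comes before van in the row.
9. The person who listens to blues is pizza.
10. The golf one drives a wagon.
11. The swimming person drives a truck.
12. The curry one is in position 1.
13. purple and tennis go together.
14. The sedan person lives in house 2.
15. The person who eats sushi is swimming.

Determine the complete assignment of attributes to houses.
Solution:

House | Food | Color | Music | Sport | Vehicle
----------------------------------------------
  1   | curry | purple | jazz | tennis | coupe
  2   | pasta | red | pop | chess | sedan
  3   | tacos | yellow | rock | soccer | van
  4   | pizza | green | blues | golf | wagon
  5   | sushi | blue | classical | swimming | truck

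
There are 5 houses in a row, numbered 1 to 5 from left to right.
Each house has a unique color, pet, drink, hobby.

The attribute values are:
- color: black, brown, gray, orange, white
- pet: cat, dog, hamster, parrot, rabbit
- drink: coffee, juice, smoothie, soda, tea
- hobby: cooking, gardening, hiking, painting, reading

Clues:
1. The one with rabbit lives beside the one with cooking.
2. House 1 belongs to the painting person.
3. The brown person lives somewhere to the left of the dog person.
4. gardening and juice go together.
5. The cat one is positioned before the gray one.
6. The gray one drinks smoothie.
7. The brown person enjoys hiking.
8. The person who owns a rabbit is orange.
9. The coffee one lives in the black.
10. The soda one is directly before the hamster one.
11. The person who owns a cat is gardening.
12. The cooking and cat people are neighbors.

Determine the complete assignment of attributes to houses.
Solution:

House | Color | Pet | Drink | Hobby
-----------------------------------
  1   | orange | rabbit | soda | painting
  2   | black | hamster | coffee | cooking
  3   | white | cat | juice | gardening
  4   | brown | parrot | tea | hiking
  5   | gray | dog | smoothie | reading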